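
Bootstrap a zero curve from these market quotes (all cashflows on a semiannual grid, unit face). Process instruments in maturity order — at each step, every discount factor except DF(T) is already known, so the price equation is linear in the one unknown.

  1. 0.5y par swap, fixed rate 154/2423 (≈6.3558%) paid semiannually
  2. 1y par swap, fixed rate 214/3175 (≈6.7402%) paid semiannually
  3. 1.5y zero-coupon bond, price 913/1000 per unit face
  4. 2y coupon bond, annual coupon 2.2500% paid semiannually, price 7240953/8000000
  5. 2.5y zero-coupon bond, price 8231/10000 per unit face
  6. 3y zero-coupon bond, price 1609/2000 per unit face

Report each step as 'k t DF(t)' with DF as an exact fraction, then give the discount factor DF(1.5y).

step 1 [0.5y] swap r/2=77/2423: DF=(1 − 77/2423·(0))/(1+77/2423) = 2423/2500 ≈ 0.969200
step 2 [1y] swap r/2=107/3175: DF=(1 − 107/3175·(0.969200))/(1+107/3175) = 4679/5000 ≈ 0.935800
step 3 [1.5y] zero: DF = P = 913/1000 ≈ 0.913000
step 4 [2y] bond c/2=9/800: DF=(7240953/8000000 − 9/800·(0.969200+0.935800+0.913000))/(1+9/800) = 8637/10000 ≈ 0.863700
step 5 [2.5y] zero: DF = P = 8231/10000 ≈ 0.823100
step 6 [3y] zero: DF = P = 1609/2000 ≈ 0.804500

1 1/2 2423/2500
2 1 4679/5000
3 3/2 913/1000
4 2 8637/10000
5 5/2 8231/10000
6 3 1609/2000
DF(1.5y) = 913/1000 ≈ 0.913000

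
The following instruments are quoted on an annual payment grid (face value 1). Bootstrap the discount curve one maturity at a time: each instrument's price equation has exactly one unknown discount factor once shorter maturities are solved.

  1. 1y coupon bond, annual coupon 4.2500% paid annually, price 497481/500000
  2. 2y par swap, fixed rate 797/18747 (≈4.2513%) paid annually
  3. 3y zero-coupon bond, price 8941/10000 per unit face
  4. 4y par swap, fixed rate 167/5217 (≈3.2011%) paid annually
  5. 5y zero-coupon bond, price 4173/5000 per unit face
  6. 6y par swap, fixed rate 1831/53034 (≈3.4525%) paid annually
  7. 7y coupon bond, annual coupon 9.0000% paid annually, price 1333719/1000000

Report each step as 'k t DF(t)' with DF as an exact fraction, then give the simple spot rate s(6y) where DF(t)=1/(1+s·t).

1 1 1193/1250
2 2 9203/10000
3 3 8941/10000
4 4 8831/10000
5 5 4173/5000
6 6 8169/10000
7 7 7857/10000
s(6y) = (1/(8169/10000) − 1)/(6) = 1831/49014 ≈ 3.7357%

step 1 [1y] bond c/1=17/400: DF=(497481/500000 − 17/400·(0))/(1+17/400) = 1193/1250 ≈ 0.954400
step 2 [2y] swap r/1=797/18747: DF=(1 − 797/18747·(0.954400))/(1+797/18747) = 9203/10000 ≈ 0.920300
step 3 [3y] zero: DF = P = 8941/10000 ≈ 0.894100
step 4 [4y] swap r/1=167/5217: DF=(1 − 167/5217·(0.954400+0.920300+0.894100))/(1+167/5217) = 8831/10000 ≈ 0.883100
step 5 [5y] zero: DF = P = 4173/5000 ≈ 0.834600
step 6 [6y] swap r/1=1831/53034: DF=(1 − 1831/53034·(0.954400+0.920300+0.894100+0.883100+0.834600))/(1+1831/53034) = 8169/10000 ≈ 0.816900
step 7 [7y] bond c/1=9/100: DF=(1333719/1000000 − 9/100·(0.954400+0.920300+0.894100+0.883100+0.834600+0.816900))/(1+9/100) = 7857/10000 ≈ 0.785700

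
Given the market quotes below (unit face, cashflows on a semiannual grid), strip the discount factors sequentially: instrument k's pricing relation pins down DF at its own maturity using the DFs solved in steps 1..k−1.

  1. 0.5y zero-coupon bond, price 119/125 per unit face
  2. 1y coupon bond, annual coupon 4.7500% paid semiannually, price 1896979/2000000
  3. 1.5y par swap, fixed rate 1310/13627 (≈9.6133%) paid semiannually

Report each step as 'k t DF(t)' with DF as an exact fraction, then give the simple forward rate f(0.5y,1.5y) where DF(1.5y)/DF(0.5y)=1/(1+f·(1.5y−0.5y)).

step 1 [0.5y] zero: DF = P = 119/125 ≈ 0.952000
step 2 [1y] bond c/2=19/800: DF=(1896979/2000000 − 19/800·(0.952000))/(1+19/800) = 2261/2500 ≈ 0.904400
step 3 [1.5y] swap r/2=655/13627: DF=(1 − 655/13627·(0.952000+0.904400))/(1+655/13627) = 869/1000 ≈ 0.869000

1 1/2 119/125
2 1 2261/2500
3 3/2 869/1000
f(0.5y,1.5y) = ((119/125)/(869/1000) − 1)/(1) = 83/869 ≈ 9.5512%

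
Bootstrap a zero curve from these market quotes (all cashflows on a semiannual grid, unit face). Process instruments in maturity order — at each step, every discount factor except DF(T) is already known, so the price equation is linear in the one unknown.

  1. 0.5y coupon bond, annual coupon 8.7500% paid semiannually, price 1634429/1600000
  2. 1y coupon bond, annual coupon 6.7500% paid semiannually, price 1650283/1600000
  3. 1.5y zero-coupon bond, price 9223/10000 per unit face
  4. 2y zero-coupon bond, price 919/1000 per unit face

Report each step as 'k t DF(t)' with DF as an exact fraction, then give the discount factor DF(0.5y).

step 1 [0.5y] bond c/2=7/160: DF=(1634429/1600000 − 7/160·(0))/(1+7/160) = 9787/10000 ≈ 0.978700
step 2 [1y] bond c/2=27/800: DF=(1650283/1600000 − 27/800·(0.978700))/(1+27/800) = 4829/5000 ≈ 0.965800
step 3 [1.5y] zero: DF = P = 9223/10000 ≈ 0.922300
step 4 [2y] zero: DF = P = 919/1000 ≈ 0.919000

1 1/2 9787/10000
2 1 4829/5000
3 3/2 9223/10000
4 2 919/1000
DF(0.5y) = 9787/10000 ≈ 0.978700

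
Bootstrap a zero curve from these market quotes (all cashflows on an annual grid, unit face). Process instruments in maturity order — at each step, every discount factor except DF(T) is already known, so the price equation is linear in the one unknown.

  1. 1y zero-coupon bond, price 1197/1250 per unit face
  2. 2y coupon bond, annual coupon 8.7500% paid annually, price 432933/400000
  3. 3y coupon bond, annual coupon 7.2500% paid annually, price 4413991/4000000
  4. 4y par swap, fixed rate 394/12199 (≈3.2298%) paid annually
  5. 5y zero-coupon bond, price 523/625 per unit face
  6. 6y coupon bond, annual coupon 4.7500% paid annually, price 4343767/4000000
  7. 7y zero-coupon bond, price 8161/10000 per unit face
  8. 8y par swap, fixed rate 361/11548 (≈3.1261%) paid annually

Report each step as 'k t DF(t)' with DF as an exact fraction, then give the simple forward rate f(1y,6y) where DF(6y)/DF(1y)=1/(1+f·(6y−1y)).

1 1 1197/1250
2 2 4591/5000
3 3 9021/10000
4 4 4409/5000
5 5 523/625
6 6 1041/1250
7 7 8161/10000
8 8 3917/5000
f(1y,6y) = ((1197/1250)/(1041/1250) − 1)/(5) = 52/1735 ≈ 2.9971%

step 1 [1y] zero: DF = P = 1197/1250 ≈ 0.957600
step 2 [2y] bond c/1=7/80: DF=(432933/400000 − 7/80·(0.957600))/(1+7/80) = 4591/5000 ≈ 0.918200
step 3 [3y] bond c/1=29/400: DF=(4413991/4000000 − 29/400·(0.957600+0.918200))/(1+29/400) = 9021/10000 ≈ 0.902100
step 4 [4y] swap r/1=394/12199: DF=(1 − 394/12199·(0.957600+0.918200+0.902100))/(1+394/12199) = 4409/5000 ≈ 0.881800
step 5 [5y] zero: DF = P = 523/625 ≈ 0.836800
step 6 [6y] bond c/1=19/400: DF=(4343767/4000000 − 19/400·(0.957600+0.918200+0.902100+0.881800+0.836800))/(1+19/400) = 1041/1250 ≈ 0.832800
step 7 [7y] zero: DF = P = 8161/10000 ≈ 0.816100
step 8 [8y] swap r/1=361/11548: DF=(1 − 361/11548·(0.957600+0.918200+0.902100+0.881800+0.836800+0.832800+0.816100))/(1+361/11548) = 3917/5000 ≈ 0.783400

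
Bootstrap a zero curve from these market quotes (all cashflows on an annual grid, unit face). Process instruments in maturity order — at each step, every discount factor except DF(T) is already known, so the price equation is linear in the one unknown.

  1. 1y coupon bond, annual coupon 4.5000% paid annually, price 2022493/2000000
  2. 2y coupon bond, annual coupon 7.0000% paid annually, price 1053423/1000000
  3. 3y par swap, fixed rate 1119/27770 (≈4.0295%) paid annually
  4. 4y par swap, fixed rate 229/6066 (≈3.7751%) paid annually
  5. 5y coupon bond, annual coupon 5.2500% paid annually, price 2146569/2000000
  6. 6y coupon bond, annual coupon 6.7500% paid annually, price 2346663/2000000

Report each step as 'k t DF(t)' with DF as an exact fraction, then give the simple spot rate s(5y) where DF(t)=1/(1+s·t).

1 1 9677/10000
2 2 2303/2500
3 3 8881/10000
4 4 4313/5000
5 5 4191/5000
6 6 102/125
s(5y) = (1/(4191/5000) − 1)/(5) = 809/20955 ≈ 3.8607%

step 1 [1y] bond c/1=9/200: DF=(2022493/2000000 − 9/200·(0))/(1+9/200) = 9677/10000 ≈ 0.967700
step 2 [2y] bond c/1=7/100: DF=(1053423/1000000 − 7/100·(0.967700))/(1+7/100) = 2303/2500 ≈ 0.921200
step 3 [3y] swap r/1=1119/27770: DF=(1 − 1119/27770·(0.967700+0.921200))/(1+1119/27770) = 8881/10000 ≈ 0.888100
step 4 [4y] swap r/1=229/6066: DF=(1 − 229/6066·(0.967700+0.921200+0.888100))/(1+229/6066) = 4313/5000 ≈ 0.862600
step 5 [5y] bond c/1=21/400: DF=(2146569/2000000 − 21/400·(0.967700+0.921200+0.888100+0.862600))/(1+21/400) = 4191/5000 ≈ 0.838200
step 6 [6y] bond c/1=27/400: DF=(2346663/2000000 − 27/400·(0.967700+0.921200+0.888100+0.862600+0.838200))/(1+27/400) = 102/125 ≈ 0.816000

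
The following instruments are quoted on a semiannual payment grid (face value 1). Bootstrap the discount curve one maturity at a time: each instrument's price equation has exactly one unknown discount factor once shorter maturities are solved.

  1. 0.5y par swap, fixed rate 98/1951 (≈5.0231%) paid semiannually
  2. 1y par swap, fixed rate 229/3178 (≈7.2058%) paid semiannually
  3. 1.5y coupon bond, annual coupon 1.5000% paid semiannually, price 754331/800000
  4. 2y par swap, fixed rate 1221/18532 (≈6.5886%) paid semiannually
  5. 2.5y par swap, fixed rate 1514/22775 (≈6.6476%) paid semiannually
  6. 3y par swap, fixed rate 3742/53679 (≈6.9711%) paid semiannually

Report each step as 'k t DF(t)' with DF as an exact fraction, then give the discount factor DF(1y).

step 1 [0.5y] swap r/2=49/1951: DF=(1 − 49/1951·(0))/(1+49/1951) = 1951/2000 ≈ 0.975500
step 2 [1y] swap r/2=229/6356: DF=(1 − 229/6356·(0.975500))/(1+229/6356) = 9313/10000 ≈ 0.931300
step 3 [1.5y] bond c/2=3/400: DF=(754331/800000 − 3/400·(0.975500+0.931300))/(1+3/400) = 9217/10000 ≈ 0.921700
step 4 [2y] swap r/2=1221/37064: DF=(1 − 1221/37064·(0.975500+0.931300+0.921700))/(1+1221/37064) = 8779/10000 ≈ 0.877900
step 5 [2.5y] swap r/2=757/22775: DF=(1 − 757/22775·(0.975500+0.931300+0.921700+0.877900))/(1+757/22775) = 4243/5000 ≈ 0.848600
step 6 [3y] swap r/2=1871/53679: DF=(1 − 1871/53679·(0.975500+0.931300+0.921700+0.877900+0.848600))/(1+1871/53679) = 8129/10000 ≈ 0.812900

1 1/2 1951/2000
2 1 9313/10000
3 3/2 9217/10000
4 2 8779/10000
5 5/2 4243/5000
6 3 8129/10000
DF(1y) = 9313/10000 ≈ 0.931300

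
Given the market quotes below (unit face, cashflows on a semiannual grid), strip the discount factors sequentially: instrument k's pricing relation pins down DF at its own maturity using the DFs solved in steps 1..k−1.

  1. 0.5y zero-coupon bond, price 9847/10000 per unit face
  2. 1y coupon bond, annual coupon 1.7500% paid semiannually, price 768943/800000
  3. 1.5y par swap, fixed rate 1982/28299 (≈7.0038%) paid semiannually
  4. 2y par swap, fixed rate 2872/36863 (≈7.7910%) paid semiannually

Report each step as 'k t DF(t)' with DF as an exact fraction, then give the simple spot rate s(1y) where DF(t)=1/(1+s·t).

step 1 [0.5y] zero: DF = P = 9847/10000 ≈ 0.984700
step 2 [1y] bond c/2=7/800: DF=(768943/800000 − 7/800·(0.984700))/(1+7/800) = 9443/10000 ≈ 0.944300
step 3 [1.5y] swap r/2=991/28299: DF=(1 − 991/28299·(0.984700+0.944300))/(1+991/28299) = 9009/10000 ≈ 0.900900
step 4 [2y] swap r/2=1436/36863: DF=(1 − 1436/36863·(0.984700+0.944300+0.900900))/(1+1436/36863) = 2141/2500 ≈ 0.856400

1 1/2 9847/10000
2 1 9443/10000
3 3/2 9009/10000
4 2 2141/2500
s(1y) = (1/(9443/10000) − 1)/(1) = 557/9443 ≈ 5.8985%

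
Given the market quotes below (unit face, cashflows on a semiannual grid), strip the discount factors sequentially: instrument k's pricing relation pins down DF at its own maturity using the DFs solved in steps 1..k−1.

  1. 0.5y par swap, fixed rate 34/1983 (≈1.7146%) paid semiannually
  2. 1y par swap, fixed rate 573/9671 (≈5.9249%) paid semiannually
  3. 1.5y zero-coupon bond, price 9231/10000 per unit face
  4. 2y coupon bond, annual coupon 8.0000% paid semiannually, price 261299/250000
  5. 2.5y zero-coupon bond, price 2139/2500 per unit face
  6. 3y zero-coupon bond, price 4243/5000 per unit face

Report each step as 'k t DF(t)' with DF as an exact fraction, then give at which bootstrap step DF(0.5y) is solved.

1 1/2 1983/2000
2 1 9427/10000
3 3/2 9231/10000
4 2 8951/10000
5 5/2 2139/2500
6 3 4243/5000
DF(0.5y) is solved at step 1

step 1 [0.5y] swap r/2=17/1983: DF=(1 − 17/1983·(0))/(1+17/1983) = 1983/2000 ≈ 0.991500
step 2 [1y] swap r/2=573/19342: DF=(1 − 573/19342·(0.991500))/(1+573/19342) = 9427/10000 ≈ 0.942700
step 3 [1.5y] zero: DF = P = 9231/10000 ≈ 0.923100
step 4 [2y] bond c/2=1/25: DF=(261299/250000 − 1/25·(0.991500+0.942700+0.923100))/(1+1/25) = 8951/10000 ≈ 0.895100
step 5 [2.5y] zero: DF = P = 2139/2500 ≈ 0.855600
step 6 [3y] zero: DF = P = 4243/5000 ≈ 0.848600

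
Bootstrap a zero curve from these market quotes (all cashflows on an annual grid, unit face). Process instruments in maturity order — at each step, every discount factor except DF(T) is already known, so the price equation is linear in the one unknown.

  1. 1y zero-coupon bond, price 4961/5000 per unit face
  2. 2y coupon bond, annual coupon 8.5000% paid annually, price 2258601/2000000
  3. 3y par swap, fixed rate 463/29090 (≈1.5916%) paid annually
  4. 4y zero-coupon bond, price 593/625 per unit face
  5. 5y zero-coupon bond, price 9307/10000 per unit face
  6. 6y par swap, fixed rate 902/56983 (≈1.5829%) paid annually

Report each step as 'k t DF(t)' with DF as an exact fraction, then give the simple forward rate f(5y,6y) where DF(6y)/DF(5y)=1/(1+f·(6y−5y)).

step 1 [1y] zero: DF = P = 4961/5000 ≈ 0.992200
step 2 [2y] bond c/1=17/200: DF=(2258601/2000000 − 17/200·(0.992200))/(1+17/200) = 9631/10000 ≈ 0.963100
step 3 [3y] swap r/1=463/29090: DF=(1 − 463/29090·(0.992200+0.963100))/(1+463/29090) = 9537/10000 ≈ 0.953700
step 4 [4y] zero: DF = P = 593/625 ≈ 0.948800
step 5 [5y] zero: DF = P = 9307/10000 ≈ 0.930700
step 6 [6y] swap r/1=902/56983: DF=(1 − 902/56983·(0.992200+0.963100+0.953700+0.948800+0.930700))/(1+902/56983) = 4549/5000 ≈ 0.909800

1 1 4961/5000
2 2 9631/10000
3 3 9537/10000
4 4 593/625
5 5 9307/10000
6 6 4549/5000
f(5y,6y) = ((9307/10000)/(4549/5000) − 1)/(1) = 209/9098 ≈ 2.2972%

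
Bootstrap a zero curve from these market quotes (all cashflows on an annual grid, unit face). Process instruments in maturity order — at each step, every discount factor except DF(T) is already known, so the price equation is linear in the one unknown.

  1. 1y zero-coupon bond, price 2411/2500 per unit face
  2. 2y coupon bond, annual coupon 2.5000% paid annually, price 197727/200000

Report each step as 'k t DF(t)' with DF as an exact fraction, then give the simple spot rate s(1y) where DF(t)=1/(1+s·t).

1 1 2411/2500
2 2 941/1000
s(1y) = (1/(2411/2500) − 1)/(1) = 89/2411 ≈ 3.6914%

step 1 [1y] zero: DF = P = 2411/2500 ≈ 0.964400
step 2 [2y] bond c/1=1/40: DF=(197727/200000 − 1/40·(0.964400))/(1+1/40) = 941/1000 ≈ 0.941000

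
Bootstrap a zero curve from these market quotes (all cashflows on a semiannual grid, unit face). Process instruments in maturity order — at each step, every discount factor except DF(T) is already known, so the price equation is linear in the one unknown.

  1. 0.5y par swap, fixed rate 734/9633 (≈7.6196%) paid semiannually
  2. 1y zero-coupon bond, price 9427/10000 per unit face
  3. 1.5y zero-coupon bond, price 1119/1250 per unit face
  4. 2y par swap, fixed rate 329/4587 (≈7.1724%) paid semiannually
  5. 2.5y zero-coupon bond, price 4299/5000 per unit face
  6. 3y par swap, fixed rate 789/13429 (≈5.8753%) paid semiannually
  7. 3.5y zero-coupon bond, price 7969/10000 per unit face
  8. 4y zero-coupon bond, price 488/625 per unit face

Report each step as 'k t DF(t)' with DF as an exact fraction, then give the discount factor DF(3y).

step 1 [0.5y] swap r/2=367/9633: DF=(1 − 367/9633·(0))/(1+367/9633) = 9633/10000 ≈ 0.963300
step 2 [1y] zero: DF = P = 9427/10000 ≈ 0.942700
step 3 [1.5y] zero: DF = P = 1119/1250 ≈ 0.895200
step 4 [2y] swap r/2=329/9174: DF=(1 − 329/9174·(0.963300+0.942700+0.895200))/(1+329/9174) = 2171/2500 ≈ 0.868400
step 5 [2.5y] zero: DF = P = 4299/5000 ≈ 0.859800
step 6 [3y] swap r/2=789/26858: DF=(1 − 789/26858·(0.963300+0.942700+0.895200+0.868400+0.859800))/(1+789/26858) = 4211/5000 ≈ 0.842200
step 7 [3.5y] zero: DF = P = 7969/10000 ≈ 0.796900
step 8 [4y] zero: DF = P = 488/625 ≈ 0.780800

1 1/2 9633/10000
2 1 9427/10000
3 3/2 1119/1250
4 2 2171/2500
5 5/2 4299/5000
6 3 4211/5000
7 7/2 7969/10000
8 4 488/625
DF(3y) = 4211/5000 ≈ 0.842200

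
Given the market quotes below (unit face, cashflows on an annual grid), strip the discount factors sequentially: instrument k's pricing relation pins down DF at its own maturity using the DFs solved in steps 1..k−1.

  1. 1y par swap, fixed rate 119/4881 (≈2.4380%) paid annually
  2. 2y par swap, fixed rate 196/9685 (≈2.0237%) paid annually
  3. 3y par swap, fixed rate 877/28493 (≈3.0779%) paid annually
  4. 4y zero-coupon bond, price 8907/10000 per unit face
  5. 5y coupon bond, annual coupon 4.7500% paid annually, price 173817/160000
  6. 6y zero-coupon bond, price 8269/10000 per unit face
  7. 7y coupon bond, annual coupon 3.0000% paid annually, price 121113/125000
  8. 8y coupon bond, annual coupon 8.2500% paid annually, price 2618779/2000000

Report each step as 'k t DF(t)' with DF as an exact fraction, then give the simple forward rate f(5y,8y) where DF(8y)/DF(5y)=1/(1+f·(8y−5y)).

step 1 [1y] swap r/1=119/4881: DF=(1 − 119/4881·(0))/(1+119/4881) = 4881/5000 ≈ 0.976200
step 2 [2y] swap r/1=196/9685: DF=(1 − 196/9685·(0.976200))/(1+196/9685) = 1201/1250 ≈ 0.960800
step 3 [3y] swap r/1=877/28493: DF=(1 − 877/28493·(0.976200+0.960800))/(1+877/28493) = 9123/10000 ≈ 0.912300
step 4 [4y] zero: DF = P = 8907/10000 ≈ 0.890700
step 5 [5y] bond c/1=19/400: DF=(173817/160000 − 19/400·(0.976200+0.960800+0.912300+0.890700))/(1+19/400) = 347/400 ≈ 0.867500
step 6 [6y] zero: DF = P = 8269/10000 ≈ 0.826900
step 7 [7y] bond c/1=3/100: DF=(121113/125000 − 3/100·(0.976200+0.960800+0.912300+0.890700+0.867500+0.826900))/(1+3/100) = 489/625 ≈ 0.782400
step 8 [8y] bond c/1=33/400: DF=(2618779/2000000 − 33/400·(0.976200+0.960800+0.912300+0.890700+0.867500+0.826900+0.782400))/(1+33/400) = 3679/5000 ≈ 0.735800

1 1 4881/5000
2 2 1201/1250
3 3 9123/10000
4 4 8907/10000
5 5 347/400
6 6 8269/10000
7 7 489/625
8 8 3679/5000
f(5y,8y) = ((347/400)/(3679/5000) − 1)/(3) = 439/7358 ≈ 5.9663%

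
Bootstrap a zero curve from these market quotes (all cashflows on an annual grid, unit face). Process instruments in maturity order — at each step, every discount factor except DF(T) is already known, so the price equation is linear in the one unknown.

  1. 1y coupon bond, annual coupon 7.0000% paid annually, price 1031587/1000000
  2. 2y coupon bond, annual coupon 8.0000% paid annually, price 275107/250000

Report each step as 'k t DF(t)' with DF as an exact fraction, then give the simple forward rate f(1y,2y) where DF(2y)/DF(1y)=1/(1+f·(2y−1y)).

step 1 [1y] bond c/1=7/100: DF=(1031587/1000000 − 7/100·(0))/(1+7/100) = 9641/10000 ≈ 0.964100
step 2 [2y] bond c/1=2/25: DF=(275107/250000 − 2/25·(0.964100))/(1+2/25) = 379/400 ≈ 0.947500

1 1 9641/10000
2 2 379/400
f(1y,2y) = ((9641/10000)/(379/400) − 1)/(1) = 166/9475 ≈ 1.7520%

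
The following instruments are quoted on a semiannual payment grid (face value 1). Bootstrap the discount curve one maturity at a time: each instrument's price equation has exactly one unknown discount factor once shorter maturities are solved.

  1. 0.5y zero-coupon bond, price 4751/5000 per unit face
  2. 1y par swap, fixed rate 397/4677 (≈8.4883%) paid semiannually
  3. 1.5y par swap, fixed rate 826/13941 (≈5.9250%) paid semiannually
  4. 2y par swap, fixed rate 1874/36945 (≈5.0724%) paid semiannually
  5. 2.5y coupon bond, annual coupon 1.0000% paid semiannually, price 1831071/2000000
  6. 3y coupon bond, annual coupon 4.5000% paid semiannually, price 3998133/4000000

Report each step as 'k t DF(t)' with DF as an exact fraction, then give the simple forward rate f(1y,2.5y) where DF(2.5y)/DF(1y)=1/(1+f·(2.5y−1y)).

step 1 [0.5y] zero: DF = P = 4751/5000 ≈ 0.950200
step 2 [1y] swap r/2=397/9354: DF=(1 − 397/9354·(0.950200))/(1+397/9354) = 4603/5000 ≈ 0.920600
step 3 [1.5y] swap r/2=413/13941: DF=(1 − 413/13941·(0.950200+0.920600))/(1+413/13941) = 4587/5000 ≈ 0.917400
step 4 [2y] swap r/2=937/36945: DF=(1 − 937/36945·(0.950200+0.920600+0.917400))/(1+937/36945) = 9063/10000 ≈ 0.906300
step 5 [2.5y] bond c/2=1/200: DF=(1831071/2000000 − 1/200·(0.950200+0.920600+0.917400+0.906300))/(1+1/200) = 4463/5000 ≈ 0.892600
step 6 [3y] bond c/2=9/400: DF=(3998133/4000000 − 9/400·(0.950200+0.920600+0.917400+0.906300+0.892600))/(1+9/400) = 4383/5000 ≈ 0.876600

1 1/2 4751/5000
2 1 4603/5000
3 3/2 4587/5000
4 2 9063/10000
5 5/2 4463/5000
6 3 4383/5000
f(1y,2.5y) = ((4603/5000)/(4463/5000) − 1)/(3/2) = 280/13389 ≈ 2.0913%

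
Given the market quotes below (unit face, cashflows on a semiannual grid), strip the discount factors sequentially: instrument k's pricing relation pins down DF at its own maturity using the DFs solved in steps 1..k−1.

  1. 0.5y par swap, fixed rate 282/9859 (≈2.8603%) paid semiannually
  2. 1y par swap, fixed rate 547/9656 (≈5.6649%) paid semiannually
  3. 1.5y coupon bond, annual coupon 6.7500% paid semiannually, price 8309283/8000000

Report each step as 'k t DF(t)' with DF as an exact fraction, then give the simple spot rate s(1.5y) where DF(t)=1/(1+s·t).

step 1 [0.5y] swap r/2=141/9859: DF=(1 − 141/9859·(0))/(1+141/9859) = 9859/10000 ≈ 0.985900
step 2 [1y] swap r/2=547/19312: DF=(1 − 547/19312·(0.985900))/(1+547/19312) = 9453/10000 ≈ 0.945300
step 3 [1.5y] bond c/2=27/800: DF=(8309283/8000000 − 27/800·(0.985900+0.945300))/(1+27/800) = 9417/10000 ≈ 0.941700

1 1/2 9859/10000
2 1 9453/10000
3 3/2 9417/10000
s(1.5y) = (1/(9417/10000) − 1)/(3/2) = 1166/28251 ≈ 4.1273%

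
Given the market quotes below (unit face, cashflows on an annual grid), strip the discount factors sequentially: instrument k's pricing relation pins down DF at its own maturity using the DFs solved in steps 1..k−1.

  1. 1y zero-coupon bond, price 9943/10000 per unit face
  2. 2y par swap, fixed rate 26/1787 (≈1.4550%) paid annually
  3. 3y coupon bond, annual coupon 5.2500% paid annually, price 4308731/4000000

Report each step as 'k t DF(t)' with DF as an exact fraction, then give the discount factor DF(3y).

1 1 9943/10000
2 2 4857/5000
3 3 4627/5000
DF(3y) = 4627/5000 ≈ 0.925400

step 1 [1y] zero: DF = P = 9943/10000 ≈ 0.994300
step 2 [2y] swap r/1=26/1787: DF=(1 − 26/1787·(0.994300))/(1+26/1787) = 4857/5000 ≈ 0.971400
step 3 [3y] bond c/1=21/400: DF=(4308731/4000000 − 21/400·(0.994300+0.971400))/(1+21/400) = 4627/5000 ≈ 0.925400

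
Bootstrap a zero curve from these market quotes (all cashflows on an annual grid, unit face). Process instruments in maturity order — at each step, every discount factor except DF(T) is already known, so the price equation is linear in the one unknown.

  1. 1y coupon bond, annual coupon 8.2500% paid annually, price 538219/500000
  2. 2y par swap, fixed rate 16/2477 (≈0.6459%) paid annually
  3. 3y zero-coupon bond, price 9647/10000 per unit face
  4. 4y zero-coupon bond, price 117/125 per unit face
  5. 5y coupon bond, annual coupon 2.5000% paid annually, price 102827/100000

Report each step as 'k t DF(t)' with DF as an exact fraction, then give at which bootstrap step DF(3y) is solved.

step 1 [1y] bond c/1=33/400: DF=(538219/500000 − 33/400·(0))/(1+33/400) = 1243/1250 ≈ 0.994400
step 2 [2y] swap r/1=16/2477: DF=(1 − 16/2477·(0.994400))/(1+16/2477) = 617/625 ≈ 0.987200
step 3 [3y] zero: DF = P = 9647/10000 ≈ 0.964700
step 4 [4y] zero: DF = P = 117/125 ≈ 0.936000
step 5 [5y] bond c/1=1/40: DF=(102827/100000 − 1/40·(0.994400+0.987200+0.964700+0.936000))/(1+1/40) = 1817/2000 ≈ 0.908500

1 1 1243/1250
2 2 617/625
3 3 9647/10000
4 4 117/125
5 5 1817/2000
DF(3y) is solved at step 3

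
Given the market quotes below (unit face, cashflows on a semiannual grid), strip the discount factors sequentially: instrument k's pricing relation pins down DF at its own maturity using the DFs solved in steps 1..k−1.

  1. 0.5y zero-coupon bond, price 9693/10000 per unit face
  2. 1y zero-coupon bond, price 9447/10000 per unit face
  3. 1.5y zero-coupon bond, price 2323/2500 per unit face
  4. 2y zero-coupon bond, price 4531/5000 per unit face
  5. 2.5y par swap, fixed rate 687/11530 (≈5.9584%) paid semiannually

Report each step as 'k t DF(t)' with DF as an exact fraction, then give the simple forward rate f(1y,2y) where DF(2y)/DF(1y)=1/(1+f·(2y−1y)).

1 1/2 9693/10000
2 1 9447/10000
3 3/2 2323/2500
4 2 4531/5000
5 5/2 4313/5000
f(1y,2y) = ((9447/10000)/(4531/5000) − 1)/(1) = 385/9062 ≈ 4.2485%

step 1 [0.5y] zero: DF = P = 9693/10000 ≈ 0.969300
step 2 [1y] zero: DF = P = 9447/10000 ≈ 0.944700
step 3 [1.5y] zero: DF = P = 2323/2500 ≈ 0.929200
step 4 [2y] zero: DF = P = 4531/5000 ≈ 0.906200
step 5 [2.5y] swap r/2=687/23060: DF=(1 − 687/23060·(0.969300+0.944700+0.929200+0.906200))/(1+687/23060) = 4313/5000 ≈ 0.862600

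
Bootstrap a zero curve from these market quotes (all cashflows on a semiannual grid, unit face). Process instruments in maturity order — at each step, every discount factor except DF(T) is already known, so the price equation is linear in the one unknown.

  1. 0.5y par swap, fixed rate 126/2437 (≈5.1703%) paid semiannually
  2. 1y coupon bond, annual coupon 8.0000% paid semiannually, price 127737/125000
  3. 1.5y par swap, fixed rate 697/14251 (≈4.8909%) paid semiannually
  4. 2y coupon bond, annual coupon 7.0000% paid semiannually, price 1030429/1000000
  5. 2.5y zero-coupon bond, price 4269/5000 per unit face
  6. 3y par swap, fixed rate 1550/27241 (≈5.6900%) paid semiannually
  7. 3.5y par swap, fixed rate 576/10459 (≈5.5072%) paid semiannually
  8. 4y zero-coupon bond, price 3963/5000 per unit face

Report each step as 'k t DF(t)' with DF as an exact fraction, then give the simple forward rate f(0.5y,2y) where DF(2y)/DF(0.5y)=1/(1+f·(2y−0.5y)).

1 1/2 2437/2500
2 1 9451/10000
3 3/2 9303/10000
4 2 562/625
5 5/2 4269/5000
6 3 169/200
7 7/2 517/625
8 4 3963/5000
f(0.5y,2y) = ((2437/2500)/(562/625) − 1)/(3/2) = 63/1124 ≈ 5.6050%

step 1 [0.5y] swap r/2=63/2437: DF=(1 − 63/2437·(0))/(1+63/2437) = 2437/2500 ≈ 0.974800
step 2 [1y] bond c/2=1/25: DF=(127737/125000 − 1/25·(0.974800))/(1+1/25) = 9451/10000 ≈ 0.945100
step 3 [1.5y] swap r/2=697/28502: DF=(1 − 697/28502·(0.974800+0.945100))/(1+697/28502) = 9303/10000 ≈ 0.930300
step 4 [2y] bond c/2=7/200: DF=(1030429/1000000 − 7/200·(0.974800+0.945100+0.930300))/(1+7/200) = 562/625 ≈ 0.899200
step 5 [2.5y] zero: DF = P = 4269/5000 ≈ 0.853800
step 6 [3y] swap r/2=775/27241: DF=(1 − 775/27241·(0.974800+0.945100+0.930300+0.899200+0.853800))/(1+775/27241) = 169/200 ≈ 0.845000
step 7 [3.5y] swap r/2=288/10459: DF=(1 − 288/10459·(0.974800+0.945100+0.930300+0.899200+0.853800+0.845000))/(1+288/10459) = 517/625 ≈ 0.827200
step 8 [4y] zero: DF = P = 3963/5000 ≈ 0.792600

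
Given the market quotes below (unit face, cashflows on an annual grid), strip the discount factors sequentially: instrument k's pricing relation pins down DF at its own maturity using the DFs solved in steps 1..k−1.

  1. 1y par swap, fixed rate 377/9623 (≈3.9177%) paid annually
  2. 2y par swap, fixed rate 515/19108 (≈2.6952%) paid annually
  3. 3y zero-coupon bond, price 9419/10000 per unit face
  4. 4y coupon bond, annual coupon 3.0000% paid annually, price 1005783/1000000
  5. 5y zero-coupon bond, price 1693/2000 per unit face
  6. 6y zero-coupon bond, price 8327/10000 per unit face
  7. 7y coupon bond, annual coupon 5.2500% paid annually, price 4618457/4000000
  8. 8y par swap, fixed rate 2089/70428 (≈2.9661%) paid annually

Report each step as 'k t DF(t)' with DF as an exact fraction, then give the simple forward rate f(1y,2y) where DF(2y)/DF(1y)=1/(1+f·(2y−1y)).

step 1 [1y] swap r/1=377/9623: DF=(1 − 377/9623·(0))/(1+377/9623) = 9623/10000 ≈ 0.962300
step 2 [2y] swap r/1=515/19108: DF=(1 − 515/19108·(0.962300))/(1+515/19108) = 1897/2000 ≈ 0.948500
step 3 [3y] zero: DF = P = 9419/10000 ≈ 0.941900
step 4 [4y] bond c/1=3/100: DF=(1005783/1000000 − 3/100·(0.962300+0.948500+0.941900))/(1+3/100) = 4467/5000 ≈ 0.893400
step 5 [5y] zero: DF = P = 1693/2000 ≈ 0.846500
step 6 [6y] zero: DF = P = 8327/10000 ≈ 0.832700
step 7 [7y] bond c/1=21/400: DF=(4618457/4000000 − 21/400·(0.962300+0.948500+0.941900+0.893400+0.846500+0.832700))/(1+21/400) = 1033/1250 ≈ 0.826400
step 8 [8y] swap r/1=2089/70428: DF=(1 − 2089/70428·(0.962300+0.948500+0.941900+0.893400+0.846500+0.832700+0.826400))/(1+2089/70428) = 7911/10000 ≈ 0.791100

1 1 9623/10000
2 2 1897/2000
3 3 9419/10000
4 4 4467/5000
5 5 1693/2000
6 6 8327/10000
7 7 1033/1250
8 8 7911/10000
f(1y,2y) = ((9623/10000)/(1897/2000) − 1)/(1) = 138/9485 ≈ 1.4549%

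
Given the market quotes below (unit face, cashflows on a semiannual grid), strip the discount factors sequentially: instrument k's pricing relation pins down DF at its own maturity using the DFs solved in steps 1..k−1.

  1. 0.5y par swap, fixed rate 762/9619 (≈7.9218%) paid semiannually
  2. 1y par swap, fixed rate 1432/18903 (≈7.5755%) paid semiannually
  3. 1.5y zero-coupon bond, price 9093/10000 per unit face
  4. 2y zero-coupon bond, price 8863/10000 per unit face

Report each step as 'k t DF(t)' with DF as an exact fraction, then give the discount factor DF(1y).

step 1 [0.5y] swap r/2=381/9619: DF=(1 − 381/9619·(0))/(1+381/9619) = 9619/10000 ≈ 0.961900
step 2 [1y] swap r/2=716/18903: DF=(1 − 716/18903·(0.961900))/(1+716/18903) = 2321/2500 ≈ 0.928400
step 3 [1.5y] zero: DF = P = 9093/10000 ≈ 0.909300
step 4 [2y] zero: DF = P = 8863/10000 ≈ 0.886300

1 1/2 9619/10000
2 1 2321/2500
3 3/2 9093/10000
4 2 8863/10000
DF(1y) = 2321/2500 ≈ 0.928400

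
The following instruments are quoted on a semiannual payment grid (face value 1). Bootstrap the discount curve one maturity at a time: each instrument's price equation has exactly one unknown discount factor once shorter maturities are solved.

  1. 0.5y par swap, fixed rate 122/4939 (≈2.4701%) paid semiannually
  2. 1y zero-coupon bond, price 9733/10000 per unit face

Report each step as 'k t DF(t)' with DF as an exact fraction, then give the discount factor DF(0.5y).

1 1/2 4939/5000
2 1 9733/10000
DF(0.5y) = 4939/5000 ≈ 0.987800

step 1 [0.5y] swap r/2=61/4939: DF=(1 − 61/4939·(0))/(1+61/4939) = 4939/5000 ≈ 0.987800
step 2 [1y] zero: DF = P = 9733/10000 ≈ 0.973300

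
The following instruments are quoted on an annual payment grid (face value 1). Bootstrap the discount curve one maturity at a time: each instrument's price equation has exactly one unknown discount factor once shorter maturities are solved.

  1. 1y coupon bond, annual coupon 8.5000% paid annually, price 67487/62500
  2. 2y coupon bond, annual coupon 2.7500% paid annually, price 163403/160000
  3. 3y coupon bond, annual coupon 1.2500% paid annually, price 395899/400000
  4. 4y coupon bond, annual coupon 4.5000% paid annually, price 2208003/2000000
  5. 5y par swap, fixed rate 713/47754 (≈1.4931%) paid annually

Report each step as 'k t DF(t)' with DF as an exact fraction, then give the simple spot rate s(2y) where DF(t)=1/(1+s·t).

step 1 [1y] bond c/1=17/200: DF=(67487/62500 − 17/200·(0))/(1+17/200) = 622/625 ≈ 0.995200
step 2 [2y] bond c/1=11/400: DF=(163403/160000 − 11/400·(0.995200))/(1+11/400) = 9673/10000 ≈ 0.967300
step 3 [3y] bond c/1=1/80: DF=(395899/400000 − 1/80·(0.995200+0.967300))/(1+1/80) = 9533/10000 ≈ 0.953300
step 4 [4y] bond c/1=9/200: DF=(2208003/2000000 − 9/200·(0.995200+0.967300+0.953300))/(1+9/200) = 9309/10000 ≈ 0.930900
step 5 [5y] swap r/1=713/47754: DF=(1 − 713/47754·(0.995200+0.967300+0.953300+0.930900))/(1+713/47754) = 9287/10000 ≈ 0.928700

1 1 622/625
2 2 9673/10000
3 3 9533/10000
4 4 9309/10000
5 5 9287/10000
s(2y) = (1/(9673/10000) − 1)/(2) = 327/19346 ≈ 1.6903%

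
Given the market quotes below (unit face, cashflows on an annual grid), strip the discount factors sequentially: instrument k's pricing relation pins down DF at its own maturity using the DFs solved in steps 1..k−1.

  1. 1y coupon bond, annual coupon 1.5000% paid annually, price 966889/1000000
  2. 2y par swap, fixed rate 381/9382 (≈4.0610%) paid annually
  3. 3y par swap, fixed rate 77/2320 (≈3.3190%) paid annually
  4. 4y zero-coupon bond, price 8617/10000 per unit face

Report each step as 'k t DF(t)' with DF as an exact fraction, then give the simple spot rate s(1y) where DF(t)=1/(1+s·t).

1 1 4763/5000
2 2 4619/5000
3 3 2269/2500
4 4 8617/10000
s(1y) = (1/(4763/5000) − 1)/(1) = 237/4763 ≈ 4.9759%

step 1 [1y] bond c/1=3/200: DF=(966889/1000000 − 3/200·(0))/(1+3/200) = 4763/5000 ≈ 0.952600
step 2 [2y] swap r/1=381/9382: DF=(1 − 381/9382·(0.952600))/(1+381/9382) = 4619/5000 ≈ 0.923800
step 3 [3y] swap r/1=77/2320: DF=(1 − 77/2320·(0.952600+0.923800))/(1+77/2320) = 2269/2500 ≈ 0.907600
step 4 [4y] zero: DF = P = 8617/10000 ≈ 0.861700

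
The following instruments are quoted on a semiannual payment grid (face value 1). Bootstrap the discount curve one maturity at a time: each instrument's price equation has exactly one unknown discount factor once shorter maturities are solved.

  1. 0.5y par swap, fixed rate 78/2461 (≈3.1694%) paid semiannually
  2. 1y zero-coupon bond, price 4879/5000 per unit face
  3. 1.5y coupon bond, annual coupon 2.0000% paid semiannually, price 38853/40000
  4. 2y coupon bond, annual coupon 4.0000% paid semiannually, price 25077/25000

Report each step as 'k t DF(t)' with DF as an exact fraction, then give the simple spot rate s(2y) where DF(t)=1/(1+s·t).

step 1 [0.5y] swap r/2=39/2461: DF=(1 − 39/2461·(0))/(1+39/2461) = 2461/2500 ≈ 0.984400
step 2 [1y] zero: DF = P = 4879/5000 ≈ 0.975800
step 3 [1.5y] bond c/2=1/100: DF=(38853/40000 − 1/100·(0.984400+0.975800))/(1+1/100) = 9423/10000 ≈ 0.942300
step 4 [2y] bond c/2=1/50: DF=(25077/25000 − 1/50·(0.984400+0.975800+0.942300))/(1+1/50) = 1853/2000 ≈ 0.926500

1 1/2 2461/2500
2 1 4879/5000
3 3/2 9423/10000
4 2 1853/2000
s(2y) = (1/(1853/2000) − 1)/(2) = 147/3706 ≈ 3.9665%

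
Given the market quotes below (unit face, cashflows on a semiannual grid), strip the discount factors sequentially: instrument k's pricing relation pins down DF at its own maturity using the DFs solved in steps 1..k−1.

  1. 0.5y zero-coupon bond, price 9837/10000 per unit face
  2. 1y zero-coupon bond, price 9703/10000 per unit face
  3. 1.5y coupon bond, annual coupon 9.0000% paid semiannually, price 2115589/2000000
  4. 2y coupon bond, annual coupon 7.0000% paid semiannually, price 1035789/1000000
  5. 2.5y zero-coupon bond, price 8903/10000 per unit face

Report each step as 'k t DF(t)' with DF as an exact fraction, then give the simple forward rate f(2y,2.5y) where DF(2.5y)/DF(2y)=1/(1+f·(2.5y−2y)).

step 1 [0.5y] zero: DF = P = 9837/10000 ≈ 0.983700
step 2 [1y] zero: DF = P = 9703/10000 ≈ 0.970300
step 3 [1.5y] bond c/2=9/200: DF=(2115589/2000000 − 9/200·(0.983700+0.970300))/(1+9/200) = 9281/10000 ≈ 0.928100
step 4 [2y] bond c/2=7/200: DF=(1035789/1000000 − 7/200·(0.983700+0.970300+0.928100))/(1+7/200) = 9033/10000 ≈ 0.903300
step 5 [2.5y] zero: DF = P = 8903/10000 ≈ 0.890300

1 1/2 9837/10000
2 1 9703/10000
3 3/2 9281/10000
4 2 9033/10000
5 5/2 8903/10000
f(2y,2.5y) = ((9033/10000)/(8903/10000) − 1)/(1/2) = 260/8903 ≈ 2.9204%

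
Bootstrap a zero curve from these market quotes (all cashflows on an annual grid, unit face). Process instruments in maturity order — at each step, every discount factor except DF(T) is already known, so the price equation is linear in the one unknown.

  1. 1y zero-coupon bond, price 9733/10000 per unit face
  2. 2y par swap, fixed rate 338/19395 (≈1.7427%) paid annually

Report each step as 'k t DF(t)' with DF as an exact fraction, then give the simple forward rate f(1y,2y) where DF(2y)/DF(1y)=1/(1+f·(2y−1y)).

1 1 9733/10000
2 2 4831/5000
f(1y,2y) = ((9733/10000)/(4831/5000) − 1)/(1) = 71/9662 ≈ 0.7348%

step 1 [1y] zero: DF = P = 9733/10000 ≈ 0.973300
step 2 [2y] swap r/1=338/19395: DF=(1 − 338/19395·(0.973300))/(1+338/19395) = 4831/5000 ≈ 0.966200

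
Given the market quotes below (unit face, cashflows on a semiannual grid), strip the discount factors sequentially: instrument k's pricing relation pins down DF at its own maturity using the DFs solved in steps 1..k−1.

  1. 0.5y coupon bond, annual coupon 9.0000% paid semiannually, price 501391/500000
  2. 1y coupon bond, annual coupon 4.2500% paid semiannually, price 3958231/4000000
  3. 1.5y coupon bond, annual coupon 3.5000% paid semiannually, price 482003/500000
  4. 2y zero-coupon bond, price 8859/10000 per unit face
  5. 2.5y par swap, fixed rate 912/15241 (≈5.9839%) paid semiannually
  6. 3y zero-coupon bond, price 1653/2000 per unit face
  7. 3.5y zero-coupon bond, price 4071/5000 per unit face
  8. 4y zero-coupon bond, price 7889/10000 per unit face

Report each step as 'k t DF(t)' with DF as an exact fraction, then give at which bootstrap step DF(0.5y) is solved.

step 1 [0.5y] bond c/2=9/200: DF=(501391/500000 − 9/200·(0))/(1+9/200) = 2399/2500 ≈ 0.959600
step 2 [1y] bond c/2=17/800: DF=(3958231/4000000 − 17/800·(0.959600))/(1+17/800) = 949/1000 ≈ 0.949000
step 3 [1.5y] bond c/2=7/400: DF=(482003/500000 − 7/400·(0.959600+0.949000))/(1+7/400) = 4573/5000 ≈ 0.914600
step 4 [2y] zero: DF = P = 8859/10000 ≈ 0.885900
step 5 [2.5y] swap r/2=456/15241: DF=(1 − 456/15241·(0.959600+0.949000+0.914600+0.885900))/(1+456/15241) = 1079/1250 ≈ 0.863200
step 6 [3y] zero: DF = P = 1653/2000 ≈ 0.826500
step 7 [3.5y] zero: DF = P = 4071/5000 ≈ 0.814200
step 8 [4y] zero: DF = P = 7889/10000 ≈ 0.788900

1 1/2 2399/2500
2 1 949/1000
3 3/2 4573/5000
4 2 8859/10000
5 5/2 1079/1250
6 3 1653/2000
7 7/2 4071/5000
8 4 7889/10000
DF(0.5y) is solved at step 1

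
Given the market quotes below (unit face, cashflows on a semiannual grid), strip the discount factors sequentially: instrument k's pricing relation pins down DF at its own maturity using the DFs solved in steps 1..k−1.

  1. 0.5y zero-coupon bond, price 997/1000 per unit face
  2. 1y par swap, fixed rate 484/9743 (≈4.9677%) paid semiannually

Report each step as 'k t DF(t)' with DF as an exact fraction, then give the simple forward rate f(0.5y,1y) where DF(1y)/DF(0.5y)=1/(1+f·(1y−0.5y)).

1 1/2 997/1000
2 1 2379/2500
f(0.5y,1y) = ((997/1000)/(2379/2500) − 1)/(1/2) = 227/2379 ≈ 9.5418%

step 1 [0.5y] zero: DF = P = 997/1000 ≈ 0.997000
step 2 [1y] swap r/2=242/9743: DF=(1 − 242/9743·(0.997000))/(1+242/9743) = 2379/2500 ≈ 0.951600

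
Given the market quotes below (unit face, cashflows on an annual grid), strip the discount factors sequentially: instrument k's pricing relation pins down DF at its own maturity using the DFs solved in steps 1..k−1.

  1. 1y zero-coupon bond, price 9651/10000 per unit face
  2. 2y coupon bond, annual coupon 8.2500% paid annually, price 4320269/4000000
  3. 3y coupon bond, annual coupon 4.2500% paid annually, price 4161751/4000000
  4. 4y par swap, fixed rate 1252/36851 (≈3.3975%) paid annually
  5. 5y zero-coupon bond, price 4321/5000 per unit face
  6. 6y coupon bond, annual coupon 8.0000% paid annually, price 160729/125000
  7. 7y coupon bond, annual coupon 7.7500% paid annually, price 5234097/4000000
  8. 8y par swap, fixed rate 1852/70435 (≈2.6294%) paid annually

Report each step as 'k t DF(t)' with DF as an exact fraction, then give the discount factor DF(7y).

step 1 [1y] zero: DF = P = 9651/10000 ≈ 0.965100
step 2 [2y] bond c/1=33/400: DF=(4320269/4000000 − 33/400·(0.965100))/(1+33/400) = 4621/5000 ≈ 0.924200
step 3 [3y] bond c/1=17/400: DF=(4161751/4000000 − 17/400·(0.965100+0.924200))/(1+17/400) = 921/1000 ≈ 0.921000
step 4 [4y] swap r/1=1252/36851: DF=(1 − 1252/36851·(0.965100+0.924200+0.921000))/(1+1252/36851) = 2187/2500 ≈ 0.874800
step 5 [5y] zero: DF = P = 4321/5000 ≈ 0.864200
step 6 [6y] bond c/1=2/25: DF=(160729/125000 − 2/25·(0.965100+0.924200+0.921000+0.874800+0.864200))/(1+2/25) = 1067/1250 ≈ 0.853600
step 7 [7y] bond c/1=31/400: DF=(5234097/4000000 − 31/400·(0.965100+0.924200+0.921000+0.874800+0.864200+0.853600))/(1+31/400) = 4129/5000 ≈ 0.825800
step 8 [8y] swap r/1=1852/70435: DF=(1 − 1852/70435·(0.965100+0.924200+0.921000+0.874800+0.864200+0.853600+0.825800))/(1+1852/70435) = 2037/2500 ≈ 0.814800

1 1 9651/10000
2 2 4621/5000
3 3 921/1000
4 4 2187/2500
5 5 4321/5000
6 6 1067/1250
7 7 4129/5000
8 8 2037/2500
DF(7y) = 4129/5000 ≈ 0.825800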